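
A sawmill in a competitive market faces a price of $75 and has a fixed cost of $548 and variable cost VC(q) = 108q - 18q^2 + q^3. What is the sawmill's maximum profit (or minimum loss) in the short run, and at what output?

Profit = -$64 at q = 11

AVC = 108 - 18q + q^2 has its minimum $27 at q = 9; price $75 clears that bar, so the firm operates.
With MC = 108 - 36q + 3q^2, P = MC on the upward-sloping part at q* = 11.
TR = 75·11 = 825. TC = 548 + 341 = 889. Profit = 825 − 889 = -$64.
That loss of $64 beats the $548 the firm would lose by shutting down; producing recovers $484 of fixed cost.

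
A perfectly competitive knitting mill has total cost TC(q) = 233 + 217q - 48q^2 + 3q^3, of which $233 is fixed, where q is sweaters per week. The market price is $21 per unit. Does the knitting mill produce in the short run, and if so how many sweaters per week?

Strip out fixed cost: VC = 217q - 48q^2 + 3q^3. Then AVC = 217 - 48q + 3q^2 and MC = 217 - 96q + 9q^2.
The AVC parabola has its vertex at q = 48/6 = 8, where AVC = 217 - 48·8 + 3·8^2 = $25.
With P < min AVC ($21 < $25), every unit sold adds to the loss.
The firm minimizes its loss by shutting down and losing only its fixed cost of $233.

Shut down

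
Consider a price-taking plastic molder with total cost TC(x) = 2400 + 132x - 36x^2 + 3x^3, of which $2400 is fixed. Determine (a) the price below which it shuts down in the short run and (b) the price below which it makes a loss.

AVC = 132 - 36x + 3x^2; minimized at x = 6, giving min AVC = $24. That is the shutdown price.
ATC = 2400/x + 132 - 36x + 3x^2. Setting dATC/dx = −2400/x^2 − 36 + 6x = 0 gives x = 10 (since 6·10^3 − 36·10^2 = 2400).
min ATC = 2400/10 + 132 − 36·10 + 3·10^2 = $312. That is the break-even price.
Between these two prices the firm operates at a loss; above $312 it earns a profit.

Shutdown price = $24; break-even price = $312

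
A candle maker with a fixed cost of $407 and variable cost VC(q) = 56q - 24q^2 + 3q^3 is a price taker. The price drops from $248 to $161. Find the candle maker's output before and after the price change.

Output falls from 8 to 7

MC = 56 - 48q + 9q^2; the shutdown threshold is min AVC = $8 (at q = 4).
At P = $248 ≥ min AVC, set P = MC on the rising branch: q = 8.
At P = $161 ≥ min AVC, set P = MC: q = 7. The firm stays open but cuts output.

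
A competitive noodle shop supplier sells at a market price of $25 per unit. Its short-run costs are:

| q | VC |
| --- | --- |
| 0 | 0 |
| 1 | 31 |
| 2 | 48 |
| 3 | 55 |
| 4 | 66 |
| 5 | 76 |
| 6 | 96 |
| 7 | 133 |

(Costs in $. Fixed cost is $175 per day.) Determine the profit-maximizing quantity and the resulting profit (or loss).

q = 6; profit = -$121

Compute π = P·q − TC at each output: q=0: -175; q=1: -181; q=2: -173; q=3: -155; q=4: -141; q=5: -126; q=6: -121; q=7: -133.
Profit is maximized at q = 6. AVC there is 96/6 = $16 ≤ P, so producing beats shutting down (which would give -$175).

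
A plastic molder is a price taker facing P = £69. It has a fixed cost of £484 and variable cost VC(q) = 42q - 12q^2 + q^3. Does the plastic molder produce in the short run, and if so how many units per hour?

Strip out fixed cost: VC = 42q - 12q^2 + q^3. Then AVC = 42 - 12q + q^2 and MC = 42 - 24q + 3q^2.
AVC hits its minimum where MC = AVC, at q = 6, giving min AVC = 42 - 12·6 + 6^2 = £6.
Since P = £69 ≥ min AVC = £6, price covers variable cost and the firm should produce.
Set P = MC: 69 = 42 - 24q + 3q^2 → -27 - 24q + 3q^2 = 0. The roots are q = -1 and q = 9; the profit-maximizing output is on the rising part of MC, so q* = 9.
Check: AVC at q = 9 is £15 ≤ P, so revenue covers variable cost.
Profit = P·q − TC = 69·9 − 619 = £2.

Produce at q = 9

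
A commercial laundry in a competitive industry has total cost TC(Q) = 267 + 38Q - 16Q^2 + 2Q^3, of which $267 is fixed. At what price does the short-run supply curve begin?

$6 per unit

Short-run supply begins at min AVC. From VC = 38Q - 16Q^2 + 2Q^3, AVC = 38 - 16Q + 2Q^2.
At the minimum of AVC, MC = AVC. MC = 38 - 32Q + 6Q^2; setting MC = AVC gives 4Q^2 - 16Q = 0, so Q = 4. min AVC = 6.
For P < $6 the firm produces nothing.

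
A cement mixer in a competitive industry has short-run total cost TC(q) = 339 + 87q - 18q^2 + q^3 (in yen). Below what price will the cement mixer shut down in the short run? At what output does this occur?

¥6 per unit, at q = 9

The shutdown price is the minimum of AVC. VC = 87q - 18q^2 + q^3, so AVC = 87 - 18q + q^2.
dAVC/dq = -18 + 2q = 0 gives q = 9. min AVC = 87 - 18·9 + 9^2 = 6.
For P < ¥6 the firm produces nothing.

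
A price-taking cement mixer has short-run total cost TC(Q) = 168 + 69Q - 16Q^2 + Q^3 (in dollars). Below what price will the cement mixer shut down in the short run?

$5 per unit

The shutdown price is the minimum of AVC. VC = 69Q - 16Q^2 + Q^3, so AVC = 69 - 16Q + Q^2.
dAVC/dQ = -16 + 2Q = 0 gives Q = 8. min AVC = 69 - 16·8 + 8^2 = 5.
The firm shuts down for any P below $5.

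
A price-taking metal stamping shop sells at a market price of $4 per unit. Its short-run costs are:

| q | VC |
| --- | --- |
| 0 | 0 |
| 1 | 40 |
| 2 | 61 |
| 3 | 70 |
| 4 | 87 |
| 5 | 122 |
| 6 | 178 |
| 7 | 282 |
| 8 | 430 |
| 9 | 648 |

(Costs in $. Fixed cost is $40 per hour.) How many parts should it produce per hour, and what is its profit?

q = 0 (shut down); profit = -$40

Profit at each row (π = 4q − TC): q=0: -40; q=1: -76; q=2: -93; q=3: -98; q=4: -111; q=5: -142; q=6: -194; q=7: -294; q=8: -438; q=9: -652.
Profit is highest at q = 0. Equivalently, the lowest AVC in the table is 87/4 ≈ $21.75 at q = 4, and P = $4 falls below it — price never covers variable cost, so the firm shuts down and loses only its fixed cost.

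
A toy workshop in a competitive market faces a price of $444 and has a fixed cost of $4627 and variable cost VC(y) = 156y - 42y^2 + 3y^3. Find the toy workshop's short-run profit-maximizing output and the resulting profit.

AVC = 156 - 42y + 3y^2; min AVC = $9 at y = 7. Since P = $444 ≥ min AVC, the firm produces.
With MC = 156 - 84y + 9y^2, P = MC on the upward-sloping part at y* = 12.
TR = 444·12 = 5328. TC = 4627 + 1008 = 5635. Profit = 5328 − 5635 = -$307.
By producing, the firm covers all variable cost plus $4320 of fixed cost; shutting down would lose the full $4627.

Profit = -$307 at y = 12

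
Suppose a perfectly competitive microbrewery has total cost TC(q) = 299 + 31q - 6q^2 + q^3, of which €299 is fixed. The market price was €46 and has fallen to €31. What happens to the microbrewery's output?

MC = 31 - 12q + 3q^2; the shutdown threshold is min AVC = €22 (at q = 3).
At P = €46 ≥ min AVC, set P = MC on the rising branch: q = 5.
At P = €31 ≥ min AVC, set P = MC: q = 4. The firm stays open but cuts output.

Output falls from 5 to 4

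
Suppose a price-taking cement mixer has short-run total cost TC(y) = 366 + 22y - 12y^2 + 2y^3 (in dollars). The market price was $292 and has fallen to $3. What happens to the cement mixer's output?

Output falls from 9 to 0 (the firm shuts down)

AVC = 22 - 12y + 2y^2, minimized at y = 3 where min AVC = $4. MC = 22 - 24y + 6y^2.
With P = $292 above the shutdown price, P = MC gives y = 9.
At P = $3 < min AVC = $4, price no longer covers variable cost at any output, so the firm shuts down: y = 0.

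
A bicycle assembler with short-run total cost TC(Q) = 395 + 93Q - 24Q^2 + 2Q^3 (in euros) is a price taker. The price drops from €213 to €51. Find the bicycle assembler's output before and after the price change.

Output falls from 10 to 7

MC = 93 - 48Q + 6Q^2; the shutdown threshold is min AVC = €21 (at Q = 6).
With P = €213 above the shutdown price, P = MC gives Q = 10.
At P = €51 ≥ min AVC, set P = MC: Q = 7. The firm stays open but cuts output.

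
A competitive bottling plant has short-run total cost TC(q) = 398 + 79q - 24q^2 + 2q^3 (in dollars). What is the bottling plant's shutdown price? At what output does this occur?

$7 per unit, at q = 6

The shutdown price is the minimum of AVC. VC = 79q - 24q^2 + 2q^3, so AVC = 79 - 24q + 2q^2.
At the minimum of AVC, MC = AVC. MC = 79 - 48q + 6q^2; setting MC = AVC gives 4q^2 - 24q = 0, so q = 6. min AVC = 7.
For P < $7 the firm produces nothing.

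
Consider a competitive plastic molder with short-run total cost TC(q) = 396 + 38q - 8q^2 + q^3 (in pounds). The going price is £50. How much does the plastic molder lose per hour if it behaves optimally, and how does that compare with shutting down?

Profit = -£252 at q = 6

AVC = 38 - 8q + q^2; min AVC = £22 at q = 4. Since P = £50 ≥ min AVC, the firm produces.
MC = 38 - 16q + 3q^2. Setting P = MC and taking the root on the rising branch gives q* = 6.
TR = 50·6 = 300. TC = 396 + 156 = 552. Profit = 300 − 552 = -£252.
Shutting down would mean losing the fixed cost of £396, so operating at a loss of £252 is better by £144.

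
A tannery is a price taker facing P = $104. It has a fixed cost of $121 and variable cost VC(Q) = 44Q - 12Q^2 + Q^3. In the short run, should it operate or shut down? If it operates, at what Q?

Produce at Q = 10

Strip out fixed cost: VC = 44Q - 12Q^2 + Q^3. Then AVC = 44 - 12Q + Q^2 and MC = 44 - 24Q + 3Q^2.
The AVC parabola has its vertex at Q = 12/2 = 6, where AVC = 44 - 12·6 + 6^2 = $8.
Since P = $104 ≥ min AVC = $8, price covers variable cost and the firm should produce.
P = MC gives -60 - 24Q + 3Q^2 = 0, with roots -2 and 10. Take the larger (rising MC): Q* = 10.
Check: AVC at Q = 10 is $24 ≤ P, so revenue covers variable cost.
Profit = P·Q − TC = 104·10 − 361 = $679.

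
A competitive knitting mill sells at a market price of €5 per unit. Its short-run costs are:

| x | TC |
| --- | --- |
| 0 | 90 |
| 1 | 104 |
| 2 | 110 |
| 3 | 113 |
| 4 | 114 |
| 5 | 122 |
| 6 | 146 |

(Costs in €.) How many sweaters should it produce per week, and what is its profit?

Tabulate TR − TC: x=0: -90; x=1: -99; x=2: -100; x=3: -98; x=4: -94; x=5: -97; x=6: -116.
Profit is highest at x = 0. Equivalently, the lowest AVC in the table is 24/4 ≈ €6 at x = 4, and P = €5 falls below it — price never covers variable cost, so the firm shuts down and loses only its fixed cost.

x = 0 (shut down); profit = -€90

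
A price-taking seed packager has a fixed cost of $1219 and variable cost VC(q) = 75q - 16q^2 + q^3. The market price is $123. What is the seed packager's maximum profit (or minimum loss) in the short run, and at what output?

Profit = -$67 at q = 12

AVC = 75 - 16q + q^2 has its minimum $11 at q = 8; price $123 clears that bar, so the firm operates.
With MC = 75 - 32q + 3q^2, P = MC on the upward-sloping part at q* = 12.
TR = 123·12 = 1476. TC = 1219 + 324 = 1543. Profit = 1476 − 1543 = -$67.
Shutting down would mean losing the fixed cost of $1219, so operating at a loss of $67 is better by $1152.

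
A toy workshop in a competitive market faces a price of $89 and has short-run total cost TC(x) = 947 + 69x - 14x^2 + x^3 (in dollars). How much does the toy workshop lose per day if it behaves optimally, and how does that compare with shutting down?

AVC = 69 - 14x + x^2; min AVC = $20 at x = 7. Since P = $89 ≥ min AVC, the firm produces.
With MC = 69 - 28x + 3x^2, P = MC on the upward-sloping part at x* = 10.
TR = 89·10 = 890. TC = 947 + 290 = 1237. Profit = 890 − 1237 = -$347.
By producing, the firm covers all variable cost plus $600 of fixed cost; shutting down would lose the full $947.

Profit = -$347 at x = 10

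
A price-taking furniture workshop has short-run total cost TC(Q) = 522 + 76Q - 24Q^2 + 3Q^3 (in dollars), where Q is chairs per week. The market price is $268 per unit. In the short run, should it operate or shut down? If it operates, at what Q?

Variable cost is VC = 76Q - 24Q^2 + 3Q^3, so AVC = VC/Q = 76 - 24Q + 3Q^2 and MC = dTC/dQ = 76 - 48Q + 9Q^2.
AVC hits its minimum where MC = AVC, at Q = 4, giving min AVC = 76 - 24·4 + 3·4^2 = $28.
Because $268 ≥ $28, revenue can cover variable cost; the firm operates.
Solving P = MC: -192 - 48Q + 9Q^2 = 0 ⇒ Q = -8/3 or 8. On the upward-sloping branch, Q* = 8.
Check: AVC at Q = 8 is $76 ≤ P, so revenue covers variable cost.
Profit = P·Q − TC = 268·8 − 1130 = $1014.

Produce at Q = 8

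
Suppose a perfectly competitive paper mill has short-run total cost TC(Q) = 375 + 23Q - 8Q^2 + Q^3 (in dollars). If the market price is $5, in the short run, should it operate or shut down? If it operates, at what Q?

Shut down

Variable cost is VC = 23Q - 8Q^2 + Q^3, so AVC = VC/Q = 23 - 8Q + Q^2 and MC = dTC/dQ = 23 - 16Q + 3Q^2.
AVC is minimized where dAVC/dQ = -8 + 2Q = 0, at Q = 4; min AVC = 23 - 8·4 + 4^2 = $7.
Since P = $5 < min AVC = $7, price fails to cover variable cost at any output.
The firm minimizes its loss by shutting down and losing only its fixed cost of $375.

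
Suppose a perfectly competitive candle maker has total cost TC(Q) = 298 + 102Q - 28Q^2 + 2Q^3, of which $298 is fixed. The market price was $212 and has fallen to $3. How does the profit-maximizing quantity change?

MC = 102 - 56Q + 6Q^2; the shutdown threshold is min AVC = $4 (at Q = 7).
At P = $212 ≥ min AVC, set P = MC on the rising branch: Q = 11.
At P = $3 < min AVC = $4, price no longer covers variable cost at any output, so the firm shuts down: Q = 0.

Output falls from 11 to 0 (the firm shuts down)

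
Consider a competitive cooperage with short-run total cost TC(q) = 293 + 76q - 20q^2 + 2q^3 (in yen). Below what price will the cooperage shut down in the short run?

Short-run supply begins at min AVC. From VC = 76q - 20q^2 + 2q^3, AVC = 76 - 20q + 2q^2.
dAVC/dq = -20 + 4q = 0 gives q = 5. min AVC = 76 - 20·5 + 2·5^2 = 26.
The firm shuts down for any P below ¥26.

¥26 per unit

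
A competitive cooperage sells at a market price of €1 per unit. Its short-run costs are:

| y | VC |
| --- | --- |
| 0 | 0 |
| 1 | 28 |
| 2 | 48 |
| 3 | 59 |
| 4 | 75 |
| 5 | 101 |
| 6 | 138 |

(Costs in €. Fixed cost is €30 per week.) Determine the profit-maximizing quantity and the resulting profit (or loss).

y = 0 (shut down); profit = -€30

Profit at each row (π = 1y − TC): y=0: -30; y=1: -57; y=2: -76; y=3: -86; y=4: -101; y=5: -126; y=6: -162.
Profit is highest at y = 0. Equivalently, the lowest AVC in the table is 75/4 ≈ €18.75 at y = 4, and P = €1 falls below it — price never covers variable cost, so the firm shuts down and loses only its fixed cost.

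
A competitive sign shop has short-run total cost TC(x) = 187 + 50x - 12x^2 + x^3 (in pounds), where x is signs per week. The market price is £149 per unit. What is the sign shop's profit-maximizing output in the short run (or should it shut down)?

Produce at x = 11

Variable cost is VC = 50x - 12x^2 + x^3, so AVC = VC/x = 50 - 12x + x^2 and MC = dTC/dx = 50 - 24x + 3x^2.
AVC is minimized where dAVC/dx = -12 + 2x = 0, at x = 6; min AVC = 50 - 12·6 + 6^2 = £14.
Since P = £149 ≥ min AVC = £14, price covers variable cost and the firm should produce.
P = MC gives -99 - 24x + 3x^2 = 0, with roots -3 and 11. Take the larger (rising MC): x* = 11.
Check: AVC at x = 11 is £39 ≤ P, so revenue covers variable cost.
Profit = P·x − TC = 149·11 − 616 = £1023.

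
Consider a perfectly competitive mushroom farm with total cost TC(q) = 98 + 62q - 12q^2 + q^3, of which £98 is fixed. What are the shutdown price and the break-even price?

Shutdown price = £26; break-even price = £41

AVC = 62 - 12q + q^2; minimized at q = 6, giving min AVC = £26. That is the shutdown price.
ATC = 98/q + 62 - 12q + q^2. Setting dATC/dq = −98/q^2 − 12 + 2q = 0 gives q = 7 (since 2·7^3 − 12·7^2 = 98).
min ATC = 98/7 + 62 − 12·7 + 7^2 = £41. That is the break-even price.
Between these two prices the firm operates at a loss; above £41 it earns a profit.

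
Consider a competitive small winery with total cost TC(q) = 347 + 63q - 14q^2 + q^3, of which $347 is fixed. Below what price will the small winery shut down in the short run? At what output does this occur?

$14 per unit, at q = 7

Short-run supply begins at min AVC. From VC = 63q - 14q^2 + q^3, AVC = 63 - 14q + q^2.
At the minimum of AVC, MC = AVC. MC = 63 - 28q + 3q^2; setting MC = AVC gives 2q^2 - 14q = 0, so q = 7. min AVC = 14.
For P < $14 the firm produces nothing.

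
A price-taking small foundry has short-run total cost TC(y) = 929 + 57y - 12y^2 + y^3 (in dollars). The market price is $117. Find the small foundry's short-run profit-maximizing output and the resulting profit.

Profit = -$129 at y = 10

AVC = 57 - 12y + y^2 has its minimum $21 at y = 6; price $117 clears that bar, so the firm operates.
MC = 57 - 24y + 3y^2. Setting P = MC and taking the root on the rising branch gives y* = 10.
TR = 117·10 = 1170. TC = 929 + 370 = 1299. Profit = 1170 − 1299 = -$129.
That loss of $129 beats the $929 the firm would lose by shutting down; producing recovers $800 of fixed cost.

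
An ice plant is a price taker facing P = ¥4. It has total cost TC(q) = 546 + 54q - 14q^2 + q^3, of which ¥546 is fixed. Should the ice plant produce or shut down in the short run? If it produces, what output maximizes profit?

Shut down

Strip out fixed cost: VC = 54q - 14q^2 + q^3. Then AVC = 54 - 14q + q^2 and MC = 54 - 28q + 3q^2.
AVC hits its minimum where MC = AVC, at q = 7, giving min AVC = 54 - 14·7 + 7^2 = ¥5.
P = ¥4 lies below min AVC = ¥5; no output level covers variable cost.
The firm minimizes its loss by shutting down and losing only its fixed cost of ¥546.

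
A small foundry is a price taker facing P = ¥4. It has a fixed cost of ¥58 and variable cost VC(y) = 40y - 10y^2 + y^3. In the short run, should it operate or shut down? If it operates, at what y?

Variable cost is VC = 40y - 10y^2 + y^3, so AVC = VC/y = 40 - 10y + y^2 and MC = dTC/dy = 40 - 20y + 3y^2.
AVC hits its minimum where MC = AVC, at y = 5, giving min AVC = 40 - 10·5 + 5^2 = ¥15.
With P < min AVC (¥4 < ¥15), every unit sold adds to the loss.
The firm minimizes its loss by shutting down and losing only its fixed cost of ¥58.

Shut down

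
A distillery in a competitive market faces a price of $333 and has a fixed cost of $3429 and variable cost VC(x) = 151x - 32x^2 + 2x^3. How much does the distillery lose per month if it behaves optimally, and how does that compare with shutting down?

AVC = 151 - 32x + 2x^2 has its minimum $23 at x = 8; price $333 clears that bar, so the firm operates.
With MC = 151 - 64x + 6x^2, P = MC on the upward-sloping part at x* = 13.
TR = 333·13 = 4329. TC = 3429 + 949 = 4378. Profit = 4329 − 4378 = -$49.
By producing, the firm covers all variable cost plus $3380 of fixed cost; shutting down would lose the full $3429.

Profit = -$49 at x = 13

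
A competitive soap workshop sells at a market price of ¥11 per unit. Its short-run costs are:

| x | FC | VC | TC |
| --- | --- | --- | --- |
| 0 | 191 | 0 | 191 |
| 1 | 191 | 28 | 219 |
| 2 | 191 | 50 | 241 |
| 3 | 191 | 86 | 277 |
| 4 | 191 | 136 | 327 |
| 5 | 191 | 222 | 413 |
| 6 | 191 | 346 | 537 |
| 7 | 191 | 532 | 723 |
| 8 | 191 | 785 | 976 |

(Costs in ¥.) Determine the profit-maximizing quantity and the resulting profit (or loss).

Tabulate TR − TC: x=0: -191; x=1: -208; x=2: -219; x=3: -244; x=4: -283; x=5: -358; x=6: -471; x=7: -646; x=8: -888.
Profit is highest at x = 0. Equivalently, the lowest AVC in the table is 50/2 ≈ ¥25 at x = 2, and P = ¥11 falls below it — price never covers variable cost, so the firm shuts down and loses only its fixed cost.

x = 0 (shut down); profit = -¥191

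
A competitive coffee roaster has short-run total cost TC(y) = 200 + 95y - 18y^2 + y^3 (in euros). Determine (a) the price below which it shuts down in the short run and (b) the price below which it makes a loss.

Shutdown price = min AVC. AVC = 95 - 18y + y^2, with vertex at y = 9 and minimum €14.
ATC = 200/y + 95 - 18y + y^2. Setting dATC/dy = −200/y^2 − 18 + 2y = 0 gives y = 10 (since 2·10^3 − 18·10^2 = 200).
min ATC = 200/10 + 95 − 18·10 + 10^2 = €35. That is the break-even price.
Between these two prices the firm operates at a loss; above €35 it earns a profit.

Shutdown price = €14; break-even price = €35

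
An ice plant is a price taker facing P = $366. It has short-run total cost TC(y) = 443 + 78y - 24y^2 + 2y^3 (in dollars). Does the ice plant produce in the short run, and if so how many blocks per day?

Produce at y = 12

Strip out fixed cost: VC = 78y - 24y^2 + 2y^3. Then AVC = 78 - 24y + 2y^2 and MC = 78 - 48y + 6y^2.
AVC is minimized where dAVC/dy = -24 + 4y = 0, at y = 6; min AVC = 78 - 24·6 + 2·6^2 = $6.
Because $366 ≥ $6, revenue can cover variable cost; the firm operates.
P = MC gives -288 - 48y + 6y^2 = 0, with roots -4 and 12. Take the larger (rising MC): y* = 12.
Check: AVC at y = 12 is $78 ≤ P, so revenue covers variable cost.
Profit = P·y − TC = 366·12 − 1379 = $3013.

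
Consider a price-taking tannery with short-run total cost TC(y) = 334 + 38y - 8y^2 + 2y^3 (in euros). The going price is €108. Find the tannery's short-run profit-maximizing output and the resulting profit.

AVC = 38 - 8y + 2y^2; min AVC = €30 at y = 2. Since P = €108 ≥ min AVC, the firm produces.
With MC = 38 - 16y + 6y^2, P = MC on the upward-sloping part at y* = 5.
TR = 108·5 = 540. TC = 334 + 240 = 574. Profit = 540 − 574 = -€34.
Shutting down would mean losing the fixed cost of €334, so operating at a loss of €34 is better by €300.

Profit = -€34 at y = 5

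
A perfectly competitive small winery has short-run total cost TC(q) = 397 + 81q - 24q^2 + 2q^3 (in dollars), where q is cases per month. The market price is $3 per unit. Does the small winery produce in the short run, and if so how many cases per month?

Shut down

Variable cost is VC = 81q - 24q^2 + 2q^3, so AVC = VC/q = 81 - 24q + 2q^2 and MC = dTC/dq = 81 - 48q + 6q^2.
AVC is minimized where dAVC/dq = -24 + 4q = 0, at q = 6; min AVC = 81 - 24·6 + 2·6^2 = $9.
With P < min AVC ($3 < $9), every unit sold adds to the loss.
Shutting down limits the loss to fixed cost, $397.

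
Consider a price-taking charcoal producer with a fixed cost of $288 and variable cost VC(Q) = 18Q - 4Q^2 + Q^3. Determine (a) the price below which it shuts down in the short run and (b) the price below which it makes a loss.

Shutdown price = min AVC. AVC = 18 - 4Q + Q^2, with vertex at Q = 2 and minimum $14.
ATC = 288/Q + 18 - 4Q + Q^2. Setting dATC/dQ = −288/Q^2 − 4 + 2Q = 0 gives Q = 6 (since 2·6^3 − 4·6^2 = 288).
min ATC = 288/6 + 18 − 4·6 + 6^2 = $78. That is the break-even price.
Between these two prices the firm operates at a loss; above $78 it earns a profit.

Shutdown price = $14; break-even price = $78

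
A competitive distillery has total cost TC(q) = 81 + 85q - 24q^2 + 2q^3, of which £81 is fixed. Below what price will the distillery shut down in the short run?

The shutdown price is the minimum of AVC. VC = 85q - 24q^2 + 2q^3, so AVC = 85 - 24q + 2q^2.
dAVC/dq = -24 + 4q = 0 gives q = 6. min AVC = 85 - 24·6 + 2·6^2 = 13.
For P < £13 the firm produces nothing.

£13 per unit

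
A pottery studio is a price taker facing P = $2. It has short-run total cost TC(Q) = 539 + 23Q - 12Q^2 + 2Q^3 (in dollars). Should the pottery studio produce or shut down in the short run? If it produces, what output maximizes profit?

Strip out fixed cost: VC = 23Q - 12Q^2 + 2Q^3. Then AVC = 23 - 12Q + 2Q^2 and MC = 23 - 24Q + 6Q^2.
AVC hits its minimum where MC = AVC, at Q = 3, giving min AVC = 23 - 12·3 + 2·3^2 = $5.
With P < min AVC ($2 < $5), every unit sold adds to the loss.
Shutting down limits the loss to fixed cost, $539.

Shut down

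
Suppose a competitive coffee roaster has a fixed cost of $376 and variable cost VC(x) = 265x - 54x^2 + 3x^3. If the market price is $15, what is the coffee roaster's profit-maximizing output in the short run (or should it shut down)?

Variable cost is VC = 265x - 54x^2 + 3x^3, so AVC = VC/x = 265 - 54x + 3x^2 and MC = dTC/dx = 265 - 108x + 9x^2.
The AVC parabola has its vertex at x = 54/6 = 9, where AVC = 265 - 54·9 + 3·9^2 = $22.
Since P = $15 < min AVC = $22, price fails to cover variable cost at any output.
The firm minimizes its loss by shutting down and losing only its fixed cost of $376.

Shut down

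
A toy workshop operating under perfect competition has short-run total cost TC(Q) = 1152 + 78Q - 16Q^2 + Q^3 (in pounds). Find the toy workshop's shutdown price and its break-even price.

Shutdown price = £14; break-even price = £126

AVC = 78 - 16Q + Q^2; minimized at Q = 8, giving min AVC = £14. That is the shutdown price.
ATC = 1152/Q + 78 - 16Q + Q^2. Setting dATC/dQ = −1152/Q^2 − 16 + 2Q = 0 gives Q = 12 (since 2·12^3 − 16·12^2 = 1152).
min ATC = 1152/12 + 78 − 16·12 + 12^2 = £126. That is the break-even price.
Between these two prices the firm operates at a loss; above £126 it earns a profit.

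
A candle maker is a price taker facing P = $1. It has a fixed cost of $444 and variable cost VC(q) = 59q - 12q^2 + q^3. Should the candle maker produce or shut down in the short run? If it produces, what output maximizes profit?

Variable cost is VC = 59q - 12q^2 + q^3, so AVC = VC/q = 59 - 12q + q^2 and MC = dTC/dq = 59 - 24q + 3q^2.
AVC hits its minimum where MC = AVC, at q = 6, giving min AVC = 59 - 12·6 + 6^2 = $23.
With P < min AVC ($1 < $23), every unit sold adds to the loss.
Best response: produce nothing and absorb the $444 fixed cost.

Shut down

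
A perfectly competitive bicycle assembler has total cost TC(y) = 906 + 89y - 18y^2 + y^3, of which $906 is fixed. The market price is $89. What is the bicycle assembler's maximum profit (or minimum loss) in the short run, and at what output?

AVC = 89 - 18y + y^2; min AVC = $8 at y = 9. Since P = $89 ≥ min AVC, the firm produces.
With MC = 89 - 36y + 3y^2, P = MC on the upward-sloping part at y* = 12.
TR = 89·12 = 1068. TC = 906 + 204 = 1110. Profit = 1068 − 1110 = -$42.
That loss of $42 beats the $906 the firm would lose by shutting down; producing recovers $864 of fixed cost.

Profit = -$42 at y = 12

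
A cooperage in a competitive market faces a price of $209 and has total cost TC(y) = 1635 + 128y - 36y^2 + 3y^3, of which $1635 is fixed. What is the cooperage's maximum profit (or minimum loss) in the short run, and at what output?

Profit = -$177 at y = 9

AVC = 128 - 36y + 3y^2; min AVC = $20 at y = 6. Since P = $209 ≥ min AVC, the firm produces.
With MC = 128 - 72y + 9y^2, P = MC on the upward-sloping part at y* = 9.
TR = 209·9 = 1881. TC = 1635 + 423 = 2058. Profit = 1881 − 2058 = -$177.
By producing, the firm covers all variable cost plus $1458 of fixed cost; shutting down would lose the full $1635.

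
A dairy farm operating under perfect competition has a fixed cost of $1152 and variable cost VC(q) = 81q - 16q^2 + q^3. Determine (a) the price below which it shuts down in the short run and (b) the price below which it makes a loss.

Shutdown price = $17; break-even price = $129

Shutdown price = min AVC. AVC = 81 - 16q + q^2, with vertex at q = 8 and minimum $17.
ATC = 1152/q + 81 - 16q + q^2. Setting dATC/dq = −1152/q^2 − 16 + 2q = 0 gives q = 12 (since 2·12^3 − 16·12^2 = 1152).
min ATC = 1152/12 + 81 − 16·12 + 12^2 = $129. That is the break-even price.
Between these two prices the firm operates at a loss; above $129 it earns a profit.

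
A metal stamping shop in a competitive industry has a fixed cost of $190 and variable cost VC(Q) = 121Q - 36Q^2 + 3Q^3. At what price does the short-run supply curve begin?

$13 per unit

The firm shuts down when price falls below the minimum of average variable cost. AVC = VC/Q = 121 - 36Q + 3Q^2.
At the minimum of AVC, MC = AVC. MC = 121 - 72Q + 9Q^2; setting MC = AVC gives 6Q^2 - 36Q = 0, so Q = 6. min AVC = 13.
So the shutdown price is $13.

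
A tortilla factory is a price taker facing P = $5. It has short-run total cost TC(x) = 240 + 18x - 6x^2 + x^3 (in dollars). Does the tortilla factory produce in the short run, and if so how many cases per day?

From TC, MC = TC'(x) = 18 - 12x + 3x^2 and AVC = VC/x = 18 - 6x + x^2.
AVC hits its minimum where MC = AVC, at x = 3, giving min AVC = 18 - 6·3 + 3^2 = $9.
Since P = $5 < min AVC = $9, price fails to cover variable cost at any output.
The firm minimizes its loss by shutting down and losing only its fixed cost of $240.

Shut down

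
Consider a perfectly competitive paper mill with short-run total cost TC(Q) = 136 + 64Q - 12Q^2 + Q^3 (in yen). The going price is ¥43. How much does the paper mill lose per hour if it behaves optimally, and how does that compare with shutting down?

Profit = -¥38 at Q = 7

AVC = 64 - 12Q + Q^2 has its minimum ¥28 at Q = 6; price ¥43 clears that bar, so the firm operates.
MC = 64 - 24Q + 3Q^2. Setting P = MC and taking the root on the rising branch gives Q* = 7.
TR = 43·7 = 301. TC = 136 + 203 = 339. Profit = 301 − 339 = -¥38.
Shutting down would mean losing the fixed cost of ¥136, so operating at a loss of ¥38 is better by ¥98.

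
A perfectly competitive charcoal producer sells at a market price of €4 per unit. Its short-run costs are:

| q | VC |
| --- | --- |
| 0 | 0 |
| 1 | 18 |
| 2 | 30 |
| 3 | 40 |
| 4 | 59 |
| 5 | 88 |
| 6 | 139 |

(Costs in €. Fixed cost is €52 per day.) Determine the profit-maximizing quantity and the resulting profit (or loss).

Tabulate TR − TC: q=0: -52; q=1: -66; q=2: -74; q=3: -80; q=4: -95; q=5: -120; q=6: -167.
Profit is highest at q = 0. Equivalently, the lowest AVC in the table is 40/3 ≈ €13.33 at q = 3, and P = €4 falls below it — price never covers variable cost, so the firm shuts down and loses only its fixed cost.

q = 0 (shut down); profit = -€52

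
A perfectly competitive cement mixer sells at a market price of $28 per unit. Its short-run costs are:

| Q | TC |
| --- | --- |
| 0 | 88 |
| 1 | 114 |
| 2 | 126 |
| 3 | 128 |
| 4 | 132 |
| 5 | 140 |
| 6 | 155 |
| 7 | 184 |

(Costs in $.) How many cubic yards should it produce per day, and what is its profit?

Q = 6; profit = $13

Compute π = P·Q − TC at each output: Q=0: -88; Q=1: -86; Q=2: -70; Q=3: -44; Q=4: -20; Q=5: 0; Q=6: 13; Q=7: 12.
Profit is maximized at Q = 6. AVC there is 67/6 = $11.17 ≤ P, so producing beats shutting down (which would give -$88).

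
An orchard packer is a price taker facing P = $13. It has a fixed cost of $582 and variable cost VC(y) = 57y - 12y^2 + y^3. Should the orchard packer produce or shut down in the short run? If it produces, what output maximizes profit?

Variable cost is VC = 57y - 12y^2 + y^3, so AVC = VC/y = 57 - 12y + y^2 and MC = dTC/dy = 57 - 24y + 3y^2.
AVC is minimized where dAVC/dy = -12 + 2y = 0, at y = 6; min AVC = 57 - 12·6 + 6^2 = $21.
Since P = $13 < min AVC = $21, price fails to cover variable cost at any output.
Shutting down limits the loss to fixed cost, $582.

Shut down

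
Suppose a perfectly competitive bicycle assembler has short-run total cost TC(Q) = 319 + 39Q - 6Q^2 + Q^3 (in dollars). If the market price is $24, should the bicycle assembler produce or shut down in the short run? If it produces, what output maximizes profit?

From TC, MC = TC'(Q) = 39 - 12Q + 3Q^2 and AVC = VC/Q = 39 - 6Q + Q^2.
AVC hits its minimum where MC = AVC, at Q = 3, giving min AVC = 39 - 6·3 + 3^2 = $30.
Since P = $24 < min AVC = $30, price fails to cover variable cost at any output.
Best response: produce nothing and absorb the $319 fixed cost.

Shut down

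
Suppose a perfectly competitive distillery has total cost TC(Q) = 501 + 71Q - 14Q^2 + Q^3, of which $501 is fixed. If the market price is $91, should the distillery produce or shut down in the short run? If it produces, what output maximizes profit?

Strip out fixed cost: VC = 71Q - 14Q^2 + Q^3. Then AVC = 71 - 14Q + Q^2 and MC = 71 - 28Q + 3Q^2.
AVC hits its minimum where MC = AVC, at Q = 7, giving min AVC = 71 - 14·7 + 7^2 = $22.
Since P = $91 ≥ min AVC = $22, price covers variable cost and the firm should produce.
Set P = MC: 91 = 71 - 28Q + 3Q^2 → -20 - 28Q + 3Q^2 = 0. The roots are Q = -2/3 and Q = 10; the profit-maximizing output is on the rising part of MC, so Q* = 10.
Check: AVC at Q = 10 is $31 ≤ P, so revenue covers variable cost.
Profit = P·Q − TC = 91·10 − 811 = $99.

Produce at Q = 10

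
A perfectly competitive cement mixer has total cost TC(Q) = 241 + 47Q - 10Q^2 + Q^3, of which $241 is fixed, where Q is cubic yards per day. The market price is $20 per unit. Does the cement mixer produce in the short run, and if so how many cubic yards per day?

Shut down

Variable cost is VC = 47Q - 10Q^2 + Q^3, so AVC = VC/Q = 47 - 10Q + Q^2 and MC = dTC/dQ = 47 - 20Q + 3Q^2.
AVC hits its minimum where MC = AVC, at Q = 5, giving min AVC = 47 - 10·5 + 5^2 = $22.
P = $20 lies below min AVC = $22; no output level covers variable cost.
Best response: produce nothing and absorb the $241 fixed cost.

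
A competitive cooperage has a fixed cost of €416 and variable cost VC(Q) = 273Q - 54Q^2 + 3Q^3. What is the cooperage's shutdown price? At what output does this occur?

€30 per unit, at Q = 9

The shutdown price is the minimum of AVC. VC = 273Q - 54Q^2 + 3Q^3, so AVC = 273 - 54Q + 3Q^2.
dAVC/dQ = -54 + 6Q = 0 gives Q = 9. min AVC = 273 - 54·9 + 3·9^2 = 30.
The firm shuts down for any P below €30.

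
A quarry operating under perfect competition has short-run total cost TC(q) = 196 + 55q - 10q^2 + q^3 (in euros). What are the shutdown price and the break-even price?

Shutdown price = min AVC. AVC = 55 - 10q + q^2, with vertex at q = 5 and minimum €30.
ATC = 196/q + 55 - 10q + q^2. Setting dATC/dq = −196/q^2 − 10 + 2q = 0 gives q = 7 (since 2·7^3 − 10·7^2 = 196).
min ATC = 196/7 + 55 − 10·7 + 7^2 = €62. That is the break-even price.
Between these two prices the firm operates at a loss; above €62 it earns a profit.

Shutdown price = €30; break-even price = €62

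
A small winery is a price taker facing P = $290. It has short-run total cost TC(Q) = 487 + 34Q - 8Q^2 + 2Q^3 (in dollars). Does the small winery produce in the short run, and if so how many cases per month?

Produce at Q = 8

From TC, MC = TC'(Q) = 34 - 16Q + 6Q^2 and AVC = VC/Q = 34 - 8Q + 2Q^2.
AVC is minimized where dAVC/dQ = -8 + 4Q = 0, at Q = 2; min AVC = 34 - 8·2 + 2·2^2 = $26.
Because $290 ≥ $26, revenue can cover variable cost; the firm operates.
P = MC gives -256 - 16Q + 6Q^2 = 0, with roots -16/3 and 8. Take the larger (rising MC): Q* = 8.
Check: AVC at Q = 8 is $98 ≤ P, so revenue covers variable cost.
Profit = P·Q − TC = 290·8 − 1271 = $1049.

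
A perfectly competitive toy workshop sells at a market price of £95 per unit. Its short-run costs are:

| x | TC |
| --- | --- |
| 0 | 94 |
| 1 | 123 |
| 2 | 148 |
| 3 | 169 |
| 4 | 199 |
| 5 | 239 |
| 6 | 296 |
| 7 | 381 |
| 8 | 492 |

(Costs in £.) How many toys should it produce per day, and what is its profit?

x = 7; profit = £284

Profit at each row (π = 95x − TC): x=0: -94; x=1: -28; x=2: 42; x=3: 116; x=4: 181; x=5: 236; x=6: 274; x=7: 284; x=8: 268.
Profit is maximized at x = 7. AVC there is 287/7 = £41 ≤ P, so producing beats shutting down (which would give -£94).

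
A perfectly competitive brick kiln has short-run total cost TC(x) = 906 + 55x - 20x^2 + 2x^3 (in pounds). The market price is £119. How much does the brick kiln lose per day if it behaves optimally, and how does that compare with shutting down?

AVC = 55 - 20x + 2x^2 has its minimum £5 at x = 5; price £119 clears that bar, so the firm operates.
MC = 55 - 40x + 6x^2. Setting P = MC and taking the root on the rising branch gives x* = 8.
TR = 119·8 = 952. TC = 906 + 184 = 1090. Profit = 952 − 1090 = -£138.
By producing, the firm covers all variable cost plus £768 of fixed cost; shutting down would lose the full £906.

Profit = -£138 at x = 8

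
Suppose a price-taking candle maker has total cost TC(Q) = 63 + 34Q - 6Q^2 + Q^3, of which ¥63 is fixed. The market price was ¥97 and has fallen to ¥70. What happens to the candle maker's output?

Output falls from 7 to 6

MC = 34 - 12Q + 3Q^2; the shutdown threshold is min AVC = ¥25 (at Q = 3).
With P = ¥97 above the shutdown price, P = MC gives Q = 7.
At P = ¥70 ≥ min AVC, set P = MC: Q = 6. The firm stays open but cuts output.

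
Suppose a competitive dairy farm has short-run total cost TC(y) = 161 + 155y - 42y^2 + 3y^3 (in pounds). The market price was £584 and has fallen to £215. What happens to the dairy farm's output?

AVC = 155 - 42y + 3y^2, minimized at y = 7 where min AVC = £8. MC = 155 - 84y + 9y^2.
At P = £584 ≥ min AVC, set P = MC on the rising branch: y = 13.
At P = £215 ≥ min AVC, set P = MC: y = 10. The firm stays open but cuts output.

Output falls from 13 to 10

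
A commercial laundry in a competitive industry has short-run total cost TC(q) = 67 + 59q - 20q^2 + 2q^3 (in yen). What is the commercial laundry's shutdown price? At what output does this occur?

¥9 per unit, at q = 5

The firm shuts down when price falls below the minimum of average variable cost. AVC = VC/q = 59 - 20q + 2q^2.
At the minimum of AVC, MC = AVC. MC = 59 - 40q + 6q^2; setting MC = AVC gives 4q^2 - 20q = 0, so q = 5. min AVC = 9.
The firm shuts down for any P below ¥9.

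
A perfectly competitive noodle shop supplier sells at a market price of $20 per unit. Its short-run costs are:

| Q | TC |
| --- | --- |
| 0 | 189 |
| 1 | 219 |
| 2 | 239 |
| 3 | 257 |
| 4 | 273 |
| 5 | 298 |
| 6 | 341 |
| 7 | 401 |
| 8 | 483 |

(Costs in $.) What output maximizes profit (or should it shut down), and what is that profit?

Q = 0 (shut down); profit = -$189

Compute π = P·Q − TC at each output: Q=0: -189; Q=1: -199; Q=2: -199; Q=3: -197; Q=4: -193; Q=5: -198; Q=6: -221; Q=7: -261; Q=8: -323.
Profit is highest at Q = 0. Equivalently, the lowest AVC in the table is 84/4 ≈ $21 at Q = 4, and P = $20 falls below it — price never covers variable cost, so the firm shuts down and loses only its fixed cost.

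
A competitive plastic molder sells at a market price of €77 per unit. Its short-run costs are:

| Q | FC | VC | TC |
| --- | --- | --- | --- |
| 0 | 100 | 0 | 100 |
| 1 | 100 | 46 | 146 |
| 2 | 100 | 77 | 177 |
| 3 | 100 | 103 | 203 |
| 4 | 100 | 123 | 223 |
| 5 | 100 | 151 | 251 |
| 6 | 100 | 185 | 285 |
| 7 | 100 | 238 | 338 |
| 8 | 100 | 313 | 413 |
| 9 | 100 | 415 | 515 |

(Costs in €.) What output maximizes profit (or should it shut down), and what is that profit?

Q = 8; profit = €203

Tabulate TR − TC: Q=0: -100; Q=1: -69; Q=2: -23; Q=3: 28; Q=4: 85; Q=5: 134; Q=6: 177; Q=7: 201; Q=8: 203; Q=9: 178.
Profit is maximized at Q = 8. AVC there is 313/8 = €39.12 ≤ P, so producing beats shutting down (which would give -€100).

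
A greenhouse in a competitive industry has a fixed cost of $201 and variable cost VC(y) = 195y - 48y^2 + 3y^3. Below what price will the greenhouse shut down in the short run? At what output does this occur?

$3 per unit, at y = 8

The firm shuts down when price falls below the minimum of average variable cost. AVC = VC/y = 195 - 48y + 3y^2.
At the minimum of AVC, MC = AVC. MC = 195 - 96y + 9y^2; setting MC = AVC gives 6y^2 - 48y = 0, so y = 8. min AVC = 3.
The firm shuts down for any P below $3.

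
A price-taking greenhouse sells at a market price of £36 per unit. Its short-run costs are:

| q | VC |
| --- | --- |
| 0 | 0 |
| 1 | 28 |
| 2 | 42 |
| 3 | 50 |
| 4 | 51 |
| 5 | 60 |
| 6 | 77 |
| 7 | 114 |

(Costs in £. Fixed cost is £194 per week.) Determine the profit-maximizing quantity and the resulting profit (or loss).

Compute π = P·q − TC at each output: q=0: -194; q=1: -186; q=2: -164; q=3: -136; q=4: -101; q=5: -74; q=6: -55; q=7: -56.
Profit is maximized at q = 6. AVC there is 77/6 = £12.83 ≤ P, so producing beats shutting down (which would give -£194).

q = 6; profit = -£55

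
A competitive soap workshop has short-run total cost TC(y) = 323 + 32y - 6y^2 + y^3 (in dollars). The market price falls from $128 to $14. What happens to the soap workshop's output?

AVC = 32 - 6y + y^2, minimized at y = 3 where min AVC = $23. MC = 32 - 12y + 3y^2.
At P = $128 ≥ min AVC, set P = MC on the rising branch: y = 8.
At P = $14 < min AVC = $23, price no longer covers variable cost at any output, so the firm shuts down: y = 0.

Output falls from 8 to 0 (the firm shuts down)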